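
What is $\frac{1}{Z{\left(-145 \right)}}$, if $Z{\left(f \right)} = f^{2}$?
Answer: $\frac{1}{21025} \approx 4.7562 \cdot 10^{-5}$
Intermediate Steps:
$\frac{1}{Z{\left(-145 \right)}} = \frac{1}{\left(-145\right)^{2}} = \frac{1}{21025}$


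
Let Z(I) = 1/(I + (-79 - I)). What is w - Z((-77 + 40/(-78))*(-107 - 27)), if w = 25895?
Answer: 2045706/79 ≈ 25895.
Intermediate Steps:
Z(I) = -1/79 (Z(I) = 1/(-79) = -1/79)
w - Z((-77 + 40/(-78))*(-107 - 27)) = 25895 - 1*(-1/79) = 25895 + 1/79 = 2045706/79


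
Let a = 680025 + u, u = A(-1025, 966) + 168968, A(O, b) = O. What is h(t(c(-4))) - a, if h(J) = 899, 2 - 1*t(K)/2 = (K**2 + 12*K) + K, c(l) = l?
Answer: -847069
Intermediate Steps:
t(K) = 4 - 26*K - 2*K**2 (t(K) = 4 - 2*((K**2 + 12*K) + K) = 4 - 2*(K**2 + 13*K) = 4 + (-26*K - 2*K**2) = 4 - 26*K - 2*K**2)
u = 167943 (u = -1025 + 168968 = 167943)
a = 847968 (a = 680025 + 167943 = 847968)
h(t(c(-4))) - a = 899 - 1*847968 = 899 - 847968 = -847069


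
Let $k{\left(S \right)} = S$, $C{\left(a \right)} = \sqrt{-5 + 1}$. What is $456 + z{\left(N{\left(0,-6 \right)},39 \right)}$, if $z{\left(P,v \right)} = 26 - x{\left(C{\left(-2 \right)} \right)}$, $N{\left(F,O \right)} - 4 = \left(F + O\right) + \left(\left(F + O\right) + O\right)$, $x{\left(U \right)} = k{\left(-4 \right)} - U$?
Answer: $486 + 2 i \approx 486.0 + 2.0 i$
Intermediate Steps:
$C{\left(a \right)} = 2 i$ ($C{\left(a \right)} = \sqrt{-4} = 2 i$)
$x{\left(U \right)} = -4 - U$
$N{\left(F,O \right)} = 4 + 2 F + 3 O$ ($N{\left(F,O \right)} = 4 + \left(\left(F + O\right) + \left(\left(F + O\right) + O\right)\right) = 4 + \left(\left(F + O\right) + \left(F + 2 O\right)\right) = 4 + \left(2 F + 3 O\right) = 4 + 2 F + 3 O$)
$z{\left(P,v \right)} = 30 + 2 i$ ($z{\left(P,v \right)} = 26 - \left(-4 - 2 i\right) = 26 + \left(4 + 2 i\right) = 30 + 2 i$)
$456 + z{\left(N{\left(0,-6 \right)},39 \right)} = 456 + \left(30 + 2 i\right) = 486 + 2 i$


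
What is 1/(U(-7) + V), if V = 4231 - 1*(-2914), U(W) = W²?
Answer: 1/7194 ≈ 0.00013900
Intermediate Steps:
V = 7145 (V = 4231 + 2914 = 7145)
1/(U(-7) + V) = 1/((-7)² + 7145) = 1/(49 + 7145) = 1/7194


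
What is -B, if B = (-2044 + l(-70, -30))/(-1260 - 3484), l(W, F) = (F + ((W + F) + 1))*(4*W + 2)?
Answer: 16909/2372 ≈ 7.1286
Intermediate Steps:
l(W, F) = (2 + 4*W)*(1 + W + 2*F) (l(W, F) = (F + ((F + W) + 1))*(2 + 4*W) = (F + (1 + F + W))*(2 + 4*W) = (1 + W + 2*F)*(2 + 4*W) = (2 + 4*W)*(1 + W + 2*F))
B = -16909/2372 (B = (-2044 + (2 + 4*(-30) + 4*(-70)² + 6*(-70) + 8*(-30)*(-70)))/(-1260 - 3484) = (-2044 + (2 - 120 + 4*4900 - 420 + 16800))/(-4744) = (-2044 + (2 - 120 + 19600 - 420 + 16800))*(-1/4744) = (-2044 + 35862)*(-1/4744) = 33818*(-1/4744) = -16909/2372 ≈ -7.1286)
-B = -1*(-16909/2372) = 16909/2372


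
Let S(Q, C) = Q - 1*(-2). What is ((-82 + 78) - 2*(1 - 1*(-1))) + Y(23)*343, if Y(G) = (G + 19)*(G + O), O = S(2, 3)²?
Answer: 561826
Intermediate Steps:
S(Q, C) = 2 + Q (S(Q, C) = Q + 2 = 2 + Q)
O = 16 (O = (2 + 2)² = 4² = 16)
Y(G) = (16 + G)*(19 + G) (Y(G) = (G + 19)*(G + 16) = (19 + G)*(16 + G) = (16 + G)*(19 + G))
((-82 + 78) - 2*(1 - 1*(-1))) + Y(23)*343 = ((-82 + 78) - 2*(1 - 1*(-1))) + (304 + 23² + 35*23)*343 = (-4 - 2*(1 + 1)) + (304 + 529 + 805)*343 = (-4 - 2*2) + 1638*343 = (-4 - 1*4) + 561834 = (-4 - 4) + 561834 = -8 + 561834 = 561826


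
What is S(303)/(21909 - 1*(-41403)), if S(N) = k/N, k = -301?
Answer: -301/19183536 ≈ -1.5691e-5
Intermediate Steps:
S(N) = -301/N
S(303)/(21909 - 1*(-41403)) = (-301/303)/(21909 - 1*(-41403)) = (-301*1/303)/(21909 + 41403) = -301/303/63312 = -301/303*1/63312 = -301/19183536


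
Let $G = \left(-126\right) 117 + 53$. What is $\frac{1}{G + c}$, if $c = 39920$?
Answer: $\frac{1}{25231} \approx 3.9634 \cdot 10^{-5}$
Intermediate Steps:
$G = -14689$ ($G = -14742 + 53 = -14689$)
$\frac{1}{G + c} = \frac{1}{-14689 + 39920} = \frac{1}{25231}$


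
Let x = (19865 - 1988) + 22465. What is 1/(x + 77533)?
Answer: 1/117875 ≈ 8.4836e-6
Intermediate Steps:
x = 40342 (x = 17877 + 22465 = 40342)
1/(x + 77533) = 1/(40342 + 77533) = 1/117875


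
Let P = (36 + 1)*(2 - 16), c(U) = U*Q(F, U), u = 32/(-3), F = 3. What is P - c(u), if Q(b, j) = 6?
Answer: -454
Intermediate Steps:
u = -32/3 (u = 32*(-⅓) = -32/3 ≈ -10.667)
c(U) = 6*U (c(U) = U*6 = 6*U)
P = -518 (P = 37*(-14) = -518)
P - c(u) = -518 - 6*(-32)/3 = -518 - 1*(-64) = -518 + 64 = -454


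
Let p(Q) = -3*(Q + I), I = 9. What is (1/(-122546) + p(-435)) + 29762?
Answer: 3803827839/122546 ≈ 31040.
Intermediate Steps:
p(Q) = -27 - 3*Q (p(Q) = -3*(Q + 9) = -3*(9 + Q) = -27 - 3*Q)
(1/(-122546) + p(-435)) + 29762 = (1/(-122546) + (-27 - 3*(-435))) + 29762 = (-1/122546 + (-27 + 1305)) + 29762 = (-1/122546 + 1278) + 29762 = 156613787/122546 + 29762 = 3803827839/122546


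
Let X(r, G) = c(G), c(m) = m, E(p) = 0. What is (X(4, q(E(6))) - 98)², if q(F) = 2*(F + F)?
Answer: 9604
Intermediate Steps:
q(F) = 4*F (q(F) = 2*(2*F) = 4*F)
X(r, G) = G
(X(4, q(E(6))) - 98)² = (4*0 - 98)² = (0 - 98)² = (-98)² = 9604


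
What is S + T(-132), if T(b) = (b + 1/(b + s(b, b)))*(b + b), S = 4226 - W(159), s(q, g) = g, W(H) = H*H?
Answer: 13794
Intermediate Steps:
W(H) = H**2
S = -21055 (S = 4226 - 1*159**2 = 4226 - 1*25281 = 4226 - 25281 = -21055)
T(b) = 2*b*(b + 1/(2*b)) (T(b) = (b + 1/(b + b))*(b + b) = (b + 1/(2*b))*(2*b) = 2*b*(b + 1/(2*b)))
S + T(-132) = -21055 + (1 + 2*(-132)**2) = -21055 + (1 + 2*17424) = -21055 + (1 + 34848) = -21055 + 34849 = 13794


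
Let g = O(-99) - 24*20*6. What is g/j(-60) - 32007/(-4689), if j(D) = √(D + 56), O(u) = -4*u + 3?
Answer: 10669/1563 + 2481*I/2 ≈ 6.826 + 1240.5*I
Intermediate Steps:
O(u) = 3 - 4*u
j(D) = √(56 + D)
g = -2481 (g = (3 - 4*(-99)) - 24*20*6 = (3 + 396) - 480*6 = 399 - 1*2880 = 399 - 2880 = -2481)
g/j(-60) - 32007/(-4689) = -2481/√(56 - 60) - 32007/(-4689) = -2481*(-I/2) - 32007*(-1/4689) = -2481*(-I/2) + 10669/1563 = -(-2481)*I/2 + 10669/1563 = 2481*I/2 + 10669/1563 = 10669/1563 + 2481*I/2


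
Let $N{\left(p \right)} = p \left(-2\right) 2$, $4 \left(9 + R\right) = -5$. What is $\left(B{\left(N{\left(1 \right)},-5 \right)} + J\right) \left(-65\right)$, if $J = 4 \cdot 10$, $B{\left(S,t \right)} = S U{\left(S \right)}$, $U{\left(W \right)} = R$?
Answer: $-5265$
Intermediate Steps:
$R = - \frac{41}{4}$ ($R = -9 + \frac{1}{4} \left(-5\right) = -9 - \frac{5}{4} = - \frac{41}{4} \approx -10.25$)
$U{\left(W \right)} = - \frac{41}{4}$
$N{\left(p \right)} = - 4 p$ ($N{\left(p \right)} = - 2 p 2 = - 4 p$)
$B{\left(S,t \right)} = - \frac{41 S}{4}$ ($B{\left(S,t \right)} = S \left(- \frac{41}{4}\right) = - \frac{41 S}{4}$)
$J = 40$
$\left(B{\left(N{\left(1 \right)},-5 \right)} + J\right) \left(-65\right) = \left(- \frac{41 \left(\left(-4\right) 1\right)}{4} + 40\right) \left(-65\right) = \left(\left(- \frac{41}{4}\right) \left(-4\right) + 40\right) \left(-65\right) = \left(41 + 40\right) \left(-65\right) = 81 \left(-65\right) = -5265$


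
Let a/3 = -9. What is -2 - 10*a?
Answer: 268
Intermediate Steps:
a = -27 (a = 3*(-9) = -27)
-2 - 10*a = -2 - 10*(-27) = -2 + 270 = 268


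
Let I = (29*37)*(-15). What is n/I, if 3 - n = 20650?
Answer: 20647/16095 ≈ 1.2828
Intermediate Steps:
I = -16095 (I = 1073*(-15) = -16095)
n = -20647 (n = 3 - 1*20650 = 3 - 20650 = -20647)
n/I = -20647/(-16095) = -20647*(-1/16095) = 20647/16095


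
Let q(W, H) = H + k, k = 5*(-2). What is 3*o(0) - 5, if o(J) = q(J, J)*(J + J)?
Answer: -5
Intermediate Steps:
k = -10
q(W, H) = -10 + H (q(W, H) = H - 10 = -10 + H)
o(J) = 2*J*(-10 + J) (o(J) = (-10 + J)*(J + J) = (-10 + J)*(2*J) = 2*J*(-10 + J))
3*o(0) - 5 = 3*(2*0*(-10 + 0)) - 5 = 3*(2*0*(-10)) - 5 = 3*0 - 5 = 0 - 5 = -5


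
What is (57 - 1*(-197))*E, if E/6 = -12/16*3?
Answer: -3429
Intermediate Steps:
E = -27/2 (E = 6*(-12/16*3) = 6*(-12*1/16*3) = 6*(-¾*3) = 6*(-9/4) = -27/2 ≈ -13.500)
(57 - 1*(-197))*E = (57 - 1*(-197))*(-27/2) = (57 + 197)*(-27/2) = 254*(-27/2) = -3429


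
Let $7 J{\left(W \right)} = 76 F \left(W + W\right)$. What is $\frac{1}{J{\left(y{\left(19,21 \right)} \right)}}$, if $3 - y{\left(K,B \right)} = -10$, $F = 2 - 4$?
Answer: $- \frac{7}{3952} \approx -0.0017713$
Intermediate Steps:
$F = -2$ ($F = 2 - 4 = -2$)
$y{\left(K,B \right)} = 13$ ($y{\left(K,B \right)} = 3 - -10 = 3 + 10 = 13$)
$J{\left(W \right)} = - \frac{304 W}{7}$ ($J{\left(W \right)} = \frac{76 \left(-2\right) \left(W + W\right)}{7} = \frac{\left(-152\right) 2 W}{7} = \frac{\left(-304\right) W}{7} = - \frac{304 W}{7}$)
$\frac{1}{J{\left(y{\left(19,21 \right)} \right)}} = \frac{1}{\left(- \frac{304}{7}\right) 13} = \frac{1}{- \frac{3952}{7}} = - \frac{7}{3952}$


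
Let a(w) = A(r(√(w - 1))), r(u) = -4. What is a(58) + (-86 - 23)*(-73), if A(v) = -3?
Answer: 7954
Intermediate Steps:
a(w) = -3
a(58) + (-86 - 23)*(-73) = -3 + (-86 - 23)*(-73) = -3 - 109*(-73) = -3 + 7957 = 7954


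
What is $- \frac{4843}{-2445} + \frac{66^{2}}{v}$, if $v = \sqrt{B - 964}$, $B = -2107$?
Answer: $\frac{4843}{2445} - \frac{4356 i \sqrt{3071}}{3071} \approx 1.9808 - 78.605 i$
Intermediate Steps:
$v = i \sqrt{3071}$ ($v = \sqrt{-2107 - 964} = \sqrt{-3071} = i \sqrt{3071} \approx 55.417 i$)
$- \frac{4843}{-2445} + \frac{66^{2}}{v} = - \frac{4843}{-2445} + \frac{66^{2}}{i \sqrt{3071}} = \left(-4843\right) \left(- \frac{1}{2445}\right) + 4356 \left(- \frac{i \sqrt{3071}}{3071}\right) = \frac{4843}{2445} - \frac{4356 i \sqrt{3071}}{3071}$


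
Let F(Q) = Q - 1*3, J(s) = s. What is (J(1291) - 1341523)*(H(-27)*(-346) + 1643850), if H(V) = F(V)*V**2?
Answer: -12344702721840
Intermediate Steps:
F(Q) = -3 + Q (F(Q) = Q - 3 = -3 + Q)
H(V) = V**2*(-3 + V) (H(V) = (-3 + V)*V**2 = V**2*(-3 + V))
(J(1291) - 1341523)*(H(-27)*(-346) + 1643850) = (1291 - 1341523)*(((-27)**2*(-3 - 27))*(-346) + 1643850) = -1340232*((729*(-30))*(-346) + 1643850) = -1340232*(-21870*(-346) + 1643850) = -1340232*(7567020 + 1643850) = -1340232*9210870 = -12344702721840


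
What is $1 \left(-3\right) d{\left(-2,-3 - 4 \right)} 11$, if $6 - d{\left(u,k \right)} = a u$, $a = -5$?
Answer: $132$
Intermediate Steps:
$d{\left(u,k \right)} = 6 + 5 u$ ($d{\left(u,k \right)} = 6 - - 5 u = 6 + 5 u$)
$1 \left(-3\right) d{\left(-2,-3 - 4 \right)} 11 = 1 \left(-3\right) \left(6 + 5 \left(-2\right)\right) 11 = - 3 \left(6 - 10\right) 11 = \left(-3\right) \left(-4\right) 11 = 12 \cdot 11 = 132$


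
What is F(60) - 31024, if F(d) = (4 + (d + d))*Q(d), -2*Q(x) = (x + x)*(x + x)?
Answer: -923824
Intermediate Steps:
Q(x) = -2*x² (Q(x) = -(x + x)*(x + x)/2 = -2*x*2*x/2 = -2*x²)
F(d) = -2*d²*(4 + 2*d) (F(d) = (4 + (d + d))*(-2*d²) = (4 + 2*d)*(-2*d²) = -2*d²*(4 + 2*d))
F(60) - 31024 = 4*60²*(-2 - 1*60) - 31024 = 4*3600*(-2 - 60) - 31024 = 4*3600*(-62) - 31024 = -892800 - 31024 = -923824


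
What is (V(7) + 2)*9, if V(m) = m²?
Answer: 459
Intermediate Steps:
(V(7) + 2)*9 = (7² + 2)*9 = (49 + 2)*9 = 51*9 = 459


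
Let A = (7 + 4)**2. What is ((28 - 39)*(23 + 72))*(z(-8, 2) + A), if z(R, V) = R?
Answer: -118085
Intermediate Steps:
A = 121 (A = 11**2 = 121)
((28 - 39)*(23 + 72))*(z(-8, 2) + A) = ((28 - 39)*(23 + 72))*(-8 + 121) = -11*95*113 = -1045*113 = -118085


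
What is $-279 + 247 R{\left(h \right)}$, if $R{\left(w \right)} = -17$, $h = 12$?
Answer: $-4478$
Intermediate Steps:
$-279 + 247 R{\left(h \right)} = -279 + 247 \left(-17\right) = -279 - 4199 = -4478$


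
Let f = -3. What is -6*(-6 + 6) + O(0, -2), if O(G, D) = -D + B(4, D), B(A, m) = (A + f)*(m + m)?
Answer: -2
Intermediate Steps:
B(A, m) = 2*m*(-3 + A) (B(A, m) = (A - 3)*(m + m) = (-3 + A)*(2*m) = 2*m*(-3 + A))
O(G, D) = D (O(G, D) = -D + 2*D*(-3 + 4) = -D + 2*D*1 = -D + 2*D = D)
-6*(-6 + 6) + O(0, -2) = -6*(-6 + 6) - 2 = -6*0 - 2 = 0 - 2 = -2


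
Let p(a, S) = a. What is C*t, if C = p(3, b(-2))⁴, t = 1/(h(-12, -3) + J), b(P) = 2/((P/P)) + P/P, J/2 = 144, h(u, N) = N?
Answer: 27/95 ≈ 0.28421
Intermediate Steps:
J = 288 (J = 2*144 = 288)
b(P) = 3 (b(P) = 2/1 + 1 = 2*1 + 1 = 2 + 1 = 3)
t = 1/285 (t = 1/(-3 + 288) = 1/285 ≈ 0.0035088)
C = 81 (C = 3⁴ = 81)
C*t = 81*(1/285) = 27/95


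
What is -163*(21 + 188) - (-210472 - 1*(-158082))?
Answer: 18323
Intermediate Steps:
-163*(21 + 188) - (-210472 - 1*(-158082)) = -163*209 - (-210472 + 158082) = -34067 - 1*(-52390) = -34067 + 52390 = 18323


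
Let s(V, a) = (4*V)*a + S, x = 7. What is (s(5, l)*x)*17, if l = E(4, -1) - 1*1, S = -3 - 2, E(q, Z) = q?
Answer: 6545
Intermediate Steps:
S = -5
l = 3 (l = 4 - 1*1 = 4 - 1 = 3)
s(V, a) = -5 + 4*V*a (s(V, a) = (4*V)*a - 5 = 4*V*a - 5 = -5 + 4*V*a)
(s(5, l)*x)*17 = ((-5 + 4*5*3)*7)*17 = ((-5 + 60)*7)*17 = (55*7)*17 = 385*17 = 6545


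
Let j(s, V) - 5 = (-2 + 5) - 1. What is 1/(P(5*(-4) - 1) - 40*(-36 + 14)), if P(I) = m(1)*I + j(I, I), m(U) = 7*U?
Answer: 1/740 ≈ 0.0013514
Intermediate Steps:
j(s, V) = 7 (j(s, V) = 5 + ((-2 + 5) - 1) = 5 + (3 - 1) = 5 + 2 = 7)
P(I) = 7 + 7*I (P(I) = (7*1)*I + 7 = 7*I + 7 = 7 + 7*I)
1/(P(5*(-4) - 1) - 40*(-36 + 14)) = 1/((7 + 7*(5*(-4) - 1)) - 40*(-36 + 14)) = 1/((7 + 7*(-20 - 1)) - 40*(-22)) = 1/((7 + 7*(-21)) + 880) = 1/((7 - 147) + 880) = 1/(-140 + 880) = 1/740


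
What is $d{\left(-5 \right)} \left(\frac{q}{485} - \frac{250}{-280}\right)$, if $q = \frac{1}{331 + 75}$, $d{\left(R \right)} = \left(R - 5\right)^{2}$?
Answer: $\frac{1758135}{19691} \approx 89.286$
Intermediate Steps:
$d{\left(R \right)} = \left(-5 + R\right)^{2}$
$q = \frac{1}{406} \approx 0.0024631$
$d{\left(-5 \right)} \left(\frac{q}{485} - \frac{250}{-280}\right) = \left(-5 - 5\right)^{2} \left(\frac{1}{406 \cdot 485} - \frac{250}{-280}\right) = \left(-10\right)^{2} \left(\frac{1}{406} \cdot \frac{1}{485} - - \frac{25}{28}\right) = 100 \left(\frac{1}{196910} + \frac{25}{28}\right) = 100 \cdot \frac{351627}{393820} = \frac{1758135}{19691}$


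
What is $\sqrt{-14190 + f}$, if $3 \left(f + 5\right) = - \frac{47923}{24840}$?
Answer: $\frac{i \sqrt{243307644290}}{4140} \approx 119.15 i$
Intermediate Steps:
$f = - \frac{420523}{74520}$ ($f = -5 + \frac{\left(-47923\right) \frac{1}{24840}}{3} = -5 + \frac{1}{3} \left(- \frac{47923}{24840}\right) = -5 - \frac{47923}{74520} = - \frac{420523}{74520} \approx -5.6431$)
$\sqrt{-14190 + f} = \sqrt{-14190 - \frac{420523}{74520}} = \sqrt{- \frac{1057859323}{74520}} = \frac{i \sqrt{243307644290}}{4140}$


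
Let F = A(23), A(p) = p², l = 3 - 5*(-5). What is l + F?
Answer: 557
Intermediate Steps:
l = 28 (l = 3 + 25 = 28)
F = 529 (F = 23² = 529)
l + F = 28 + 529 = 557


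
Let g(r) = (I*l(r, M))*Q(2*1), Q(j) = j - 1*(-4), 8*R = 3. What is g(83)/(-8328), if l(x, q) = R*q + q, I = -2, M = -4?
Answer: -11/1388 ≈ -0.0079251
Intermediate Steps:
R = 3/8 (R = (⅛)*3 = 3/8 ≈ 0.37500)
Q(j) = 4 + j (Q(j) = j + 4 = 4 + j)
l(x, q) = 11*q/8 (l(x, q) = 3*q/8 + q = 11*q/8)
g(r) = 66 (g(r) = (-11*(-4)/4)*(4 + 2*1) = (-2*(-11/2))*(4 + 2) = 11*6 = 66)
g(83)/(-8328) = 66/(-8328) = 66*(-1/8328) = -11/1388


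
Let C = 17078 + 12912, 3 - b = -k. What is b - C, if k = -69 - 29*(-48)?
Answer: -28664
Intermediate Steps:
k = 1323 (k = -69 + 1392 = 1323)
b = 1326 (b = 3 - (-1)*1323 = 3 - 1*(-1323) = 3 + 1323 = 1326)
C = 29990
b - C = 1326 - 1*29990 = 1326 - 29990 = -28664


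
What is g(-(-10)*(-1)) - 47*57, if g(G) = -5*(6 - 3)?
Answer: -2694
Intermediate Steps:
g(G) = -15 (g(G) = -5*3 = -15)
g(-(-10)*(-1)) - 47*57 = -15 - 47*57 = -15 - 2679 = -2694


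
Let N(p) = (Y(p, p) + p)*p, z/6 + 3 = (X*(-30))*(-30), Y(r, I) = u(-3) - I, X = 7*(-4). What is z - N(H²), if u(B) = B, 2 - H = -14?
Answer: -150450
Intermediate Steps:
H = 16 (H = 2 - 1*(-14) = 2 + 14 = 16)
X = -28
Y(r, I) = -3 - I
z = -151218 (z = -18 + 6*(-28*(-30)*(-30)) = -18 + 6*(840*(-30)) = -18 + 6*(-25200) = -18 - 151200 = -151218)
N(p) = -3*p (N(p) = ((-3 - p) + p)*p = -3*p)
z - N(H²) = -151218 - (-3)*16² = -151218 - (-3)*256 = -151218 - 1*(-768) = -151218 + 768 = -150450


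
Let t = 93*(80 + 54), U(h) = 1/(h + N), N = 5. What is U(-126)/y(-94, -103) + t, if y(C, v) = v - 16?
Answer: 179440339/14399 ≈ 12462.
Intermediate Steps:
y(C, v) = -16 + v
U(h) = 1/(5 + h) (U(h) = 1/(h + 5) = 1/(5 + h))
t = 12462 (t = 93*134 = 12462)
U(-126)/y(-94, -103) + t = 1/((5 - 126)*(-16 - 103)) + 12462 = 1/(-121*(-119)) + 12462 = -1/121*(-1/119) + 12462 = 1/14399 + 12462 = 179440339/14399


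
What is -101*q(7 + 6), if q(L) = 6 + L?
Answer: -1919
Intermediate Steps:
-101*q(7 + 6) = -101*(6 + (7 + 6)) = -101*(6 + 13) = -101*19 = -1919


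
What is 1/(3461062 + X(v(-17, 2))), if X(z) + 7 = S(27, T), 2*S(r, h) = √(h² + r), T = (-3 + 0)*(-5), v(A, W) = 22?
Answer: 1153685/3992967237654 - √7/3992967237654 ≈ 2.8893e-7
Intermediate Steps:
T = 15 (T = -3*(-5) = 15)
S(r, h) = √(r + h²)/2 (S(r, h) = √(h² + r)/2 = √(r + h²)/2)
X(z) = -7 + 3*√7 (X(z) = -7 + √(27 + 15²)/2 = -7 + √(27 + 225)/2 = -7 + √252/2 = -7 + (6*√7)/2 = -7 + 3*√7)
1/(3461062 + X(v(-17, 2))) = 1/(3461062 + (-7 + 3*√7)) = 1/(3461055 + 3*√7)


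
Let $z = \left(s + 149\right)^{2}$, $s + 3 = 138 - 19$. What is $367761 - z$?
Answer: $297536$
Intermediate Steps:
$s = 116$ ($s = -3 + \left(138 - 19\right) = -3 + 119 = 116$)
$z = 70225$ ($z = \left(116 + 149\right)^{2} = 265^{2} = 70225$)
$367761 - z = 367761 - 70225 = 297536$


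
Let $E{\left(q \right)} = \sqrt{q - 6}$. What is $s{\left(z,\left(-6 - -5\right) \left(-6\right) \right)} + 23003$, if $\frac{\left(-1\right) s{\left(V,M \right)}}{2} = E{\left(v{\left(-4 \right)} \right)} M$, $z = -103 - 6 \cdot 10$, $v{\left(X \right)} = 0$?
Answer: $23003 - 12 i \sqrt{6} \approx 23003.0 - 29.394 i$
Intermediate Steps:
$E{\left(q \right)} = \sqrt{-6 + q}$
$z = -163$ ($z = -103 - 60 = -163$)
$s{\left(V,M \right)} = - 2 i M \sqrt{6}$ ($s{\left(V,M \right)} = - 2 \sqrt{-6 + 0} M = - 2 \sqrt{-6} M = - 2 i \sqrt{6} M = - 2 i M \sqrt{6}$)
$s{\left(z,\left(-6 - -5\right) \left(-6\right) \right)} + 23003 = - 2 i \left(-6 - -5\right) \left(-6\right) \sqrt{6} + 23003 = - 2 i \left(-6 + 5\right) \left(-6\right) \sqrt{6} + 23003 = - 2 i \left(\left(-1\right) \left(-6\right)\right) \sqrt{6} + 23003 = \left(-2\right) i 6 \sqrt{6} + 23003 = - 12 i \sqrt{6} + 23003 = 23003 - 12 i \sqrt{6}$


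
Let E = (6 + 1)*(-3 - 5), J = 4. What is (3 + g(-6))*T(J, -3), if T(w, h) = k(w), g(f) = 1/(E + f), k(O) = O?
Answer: 370/31 ≈ 11.935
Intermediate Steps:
E = -56 (E = 7*(-8) = -56)
g(f) = 1/(-56 + f)
T(w, h) = w
(3 + g(-6))*T(J, -3) = (3 + 1/(-56 - 6))*4 = (3 + 1/(-62))*4 = (3 - 1/62)*4 = (185/62)*4 = 370/31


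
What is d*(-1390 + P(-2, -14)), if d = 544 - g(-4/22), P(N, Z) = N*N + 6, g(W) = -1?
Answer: -752100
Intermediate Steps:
P(N, Z) = 6 + N² (P(N, Z) = N² + 6 = 6 + N²)
d = 545 (d = 544 - 1*(-1) = 544 + 1 = 545)
d*(-1390 + P(-2, -14)) = 545*(-1390 + (6 + (-2)²)) = 545*(-1390 + (6 + 4)) = 545*(-1390 + 10) = 545*(-1380) = -752100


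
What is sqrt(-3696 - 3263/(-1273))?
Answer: I*sqrt(5985321385)/1273 ≈ 60.774*I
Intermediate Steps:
sqrt(-3696 - 3263/(-1273)) = sqrt(-3696 - 3263*(-1/1273)) = sqrt(-3696 + 3263/1273) = sqrt(-4701745/1273) = I*sqrt(5985321385)/1273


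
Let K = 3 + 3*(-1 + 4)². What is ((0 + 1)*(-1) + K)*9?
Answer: 261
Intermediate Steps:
K = 30 (K = 3 + 3*3² = 3 + 3*9 = 3 + 27 = 30)
((0 + 1)*(-1) + K)*9 = ((0 + 1)*(-1) + 30)*9 = (1*(-1) + 30)*9 = (-1 + 30)*9 = 29*9 = 261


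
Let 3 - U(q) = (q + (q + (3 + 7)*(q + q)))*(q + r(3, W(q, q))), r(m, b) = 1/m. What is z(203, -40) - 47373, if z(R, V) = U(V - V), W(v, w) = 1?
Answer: -47370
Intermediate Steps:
U(q) = 3 - 22*q*(⅓ + q) (U(q) = 3 - (q + (q + (3 + 7)*(q + q)))*(q + 1/3) = 3 - (q + (q + 10*(2*q)))*(q + ⅓) = 3 - (q + (q + 20*q))*(⅓ + q) = 3 - (q + 21*q)*(⅓ + q) = 3 - 22*q*(⅓ + q))
z(R, V) = 3 (z(R, V) = 3 - 22*(V - V)² - 22*(V - V)/3 = 3 - 22*0² - 22/3*0 = 3 - 22*0 + 0 = 3 + 0 + 0 = 3)
z(203, -40) - 47373 = 3 - 47373 = -47370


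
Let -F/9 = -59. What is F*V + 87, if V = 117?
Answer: 62214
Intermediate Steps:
F = 531 (F = -9*(-59) = 531)
F*V + 87 = 531*117 + 87 = 62127 + 87 = 62214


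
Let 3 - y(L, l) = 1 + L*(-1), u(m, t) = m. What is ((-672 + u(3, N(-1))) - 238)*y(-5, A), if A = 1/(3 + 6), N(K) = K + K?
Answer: 2721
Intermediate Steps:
N(K) = 2*K
A = ⅑ (A = 1/9 = ⅑ ≈ 0.11111)
y(L, l) = 2 + L (y(L, l) = 3 - (1 + L*(-1)) = 3 - (1 - L) = 3 + (-1 + L) = 2 + L)
((-672 + u(3, N(-1))) - 238)*y(-5, A) = ((-672 + 3) - 238)*(2 - 5) = (-669 - 238)*(-3) = -907*(-3) = 2721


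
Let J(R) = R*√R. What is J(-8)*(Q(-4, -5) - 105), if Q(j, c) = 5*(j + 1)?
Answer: 1920*I*√2 ≈ 2715.3*I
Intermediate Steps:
Q(j, c) = 5 + 5*j (Q(j, c) = 5*(1 + j) = 5 + 5*j)
J(R) = R^(3/2)
J(-8)*(Q(-4, -5) - 105) = (-8)^(3/2)*((5 + 5*(-4)) - 105) = (-16*I*√2)*((5 - 20) - 105) = (-16*I*√2)*(-15 - 105) = -16*I*√2*(-120) = 1920*I*√2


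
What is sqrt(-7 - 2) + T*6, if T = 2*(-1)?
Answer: -12 + 3*I ≈ -12.0 + 3.0*I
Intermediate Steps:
T = -2
sqrt(-7 - 2) + T*6 = sqrt(-7 - 2) - 2*6 = sqrt(-9) - 12 = 3*I - 12 = -12 + 3*I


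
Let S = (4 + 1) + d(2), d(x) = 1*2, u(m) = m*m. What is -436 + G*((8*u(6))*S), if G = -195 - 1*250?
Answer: -897556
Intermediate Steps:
u(m) = m²
d(x) = 2
G = -445 (G = -195 - 250 = -445)
S = 7 (S = (4 + 1) + 2 = 5 + 2 = 7)
-436 + G*((8*u(6))*S) = -436 - 445*8*6²*7 = -436 - 445*8*36*7 = -436 - 128160*7 = -436 - 445*2016 = -436 - 897120 = -897556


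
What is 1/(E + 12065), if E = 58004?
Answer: 1/70069 ≈ 1.4272e-5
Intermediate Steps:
1/(E + 12065) = 1/(58004 + 12065) = 1/70069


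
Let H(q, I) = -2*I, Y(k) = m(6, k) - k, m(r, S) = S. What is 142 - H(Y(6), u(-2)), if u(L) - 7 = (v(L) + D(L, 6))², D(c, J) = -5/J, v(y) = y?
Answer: 3097/18 ≈ 172.06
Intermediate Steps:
Y(k) = 0 (Y(k) = k - k = 0)
u(L) = 7 + (-⅚ + L)² (u(L) = 7 + (L - 5/6)² = 7 + (L - 5*⅙)² = 7 + (L - ⅚)² = 7 + (-⅚ + L)²)
142 - H(Y(6), u(-2)) = 142 - (-2)*(7 + (-5 + 6*(-2))²/36) = 142 - (-2)*(7 + (-5 - 12)²/36) = 142 - (-2)*(7 + (1/36)*(-17)²) = 142 - (-2)*(7 + (1/36)*289) = 142 - (-2)*(7 + 289/36) = 142 - (-2)*541/36 = 142 - 1*(-541/18) = 142 + 541/18 = 3097/18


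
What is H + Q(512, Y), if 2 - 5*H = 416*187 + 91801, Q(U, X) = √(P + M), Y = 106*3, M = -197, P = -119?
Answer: -169591/5 + 2*I*√79 ≈ -33918.0 + 17.776*I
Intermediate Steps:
Y = 318
Q(U, X) = 2*I*√79 (Q(U, X) = √(-119 - 197) = √(-316) = 2*I*√79)
H = -169591/5 (H = ⅖ - (416*187 + 91801)/5 = ⅖ - (77792 + 91801)/5 = ⅖ - ⅕*169593 = ⅖ - 169593/5 = -169591/5 ≈ -33918.)
H + Q(512, Y) = -169591/5 + 2*I*√79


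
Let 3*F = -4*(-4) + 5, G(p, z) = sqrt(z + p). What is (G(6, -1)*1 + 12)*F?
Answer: 84 + 7*sqrt(5) ≈ 99.652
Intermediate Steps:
G(p, z) = sqrt(p + z)
F = 7 (F = (-4*(-4) + 5)/3 = (16 + 5)/3 = (1/3)*21 = 7)
(G(6, -1)*1 + 12)*F = (sqrt(6 - 1)*1 + 12)*7 = (sqrt(5)*1 + 12)*7 = (sqrt(5) + 12)*7 = (12 + sqrt(5))*7 = 84 + 7*sqrt(5)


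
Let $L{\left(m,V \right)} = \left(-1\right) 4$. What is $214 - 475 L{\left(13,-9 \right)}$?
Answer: $2114$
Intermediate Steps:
$L{\left(m,V \right)} = -4$
$214 - 475 L{\left(13,-9 \right)} = 214 - -1900 = 214 + 1900 = 2114$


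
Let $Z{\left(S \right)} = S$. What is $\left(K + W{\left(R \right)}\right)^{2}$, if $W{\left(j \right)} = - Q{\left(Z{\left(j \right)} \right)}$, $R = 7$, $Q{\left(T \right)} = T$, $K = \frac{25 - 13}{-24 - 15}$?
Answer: $\frac{9025}{169} \approx 53.402$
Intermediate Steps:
$K = - \frac{4}{13}$ ($K = \frac{12}{-39} = 12 \left(- \frac{1}{39}\right) = - \frac{4}{13} \approx -0.30769$)
$W{\left(j \right)} = - j$
$\left(K + W{\left(R \right)}\right)^{2} = \left(- \frac{4}{13} - 7\right)^{2} = \left(- \frac{95}{13}\right)^{2} = \frac{9025}{169}$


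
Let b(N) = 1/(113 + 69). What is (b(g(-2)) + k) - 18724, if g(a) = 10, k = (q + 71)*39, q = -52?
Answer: -3272905/182 ≈ -17983.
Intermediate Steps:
k = 741 (k = (-52 + 71)*39 = 19*39 = 741)
b(N) = 1/182
(b(g(-2)) + k) - 18724 = (1/182 + 741) - 18724 = 134863/182 - 18724 = -3272905/182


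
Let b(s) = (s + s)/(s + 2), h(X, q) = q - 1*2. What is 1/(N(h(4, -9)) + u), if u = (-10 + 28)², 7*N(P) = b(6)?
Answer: 14/4539 ≈ 0.0030844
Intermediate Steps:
h(X, q) = -2 + q (h(X, q) = q - 2 = -2 + q)
b(s) = 2*s/(2 + s) (b(s) = (2*s)/(2 + s) = 2*s/(2 + s))
N(P) = 3/14 (N(P) = (2*6/(2 + 6))/7 = (2*6/8)/7 = (2*6*(⅛))/7 = (⅐)*(3/2) = 3/14)
u = 324 (u = 18² = 324)
1/(N(h(4, -9)) + u) = 1/(3/14 + 324) = 1/(4539/14) = 14/4539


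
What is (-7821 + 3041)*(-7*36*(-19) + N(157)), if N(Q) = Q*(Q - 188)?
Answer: 377620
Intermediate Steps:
N(Q) = Q*(-188 + Q)
(-7821 + 3041)*(-7*36*(-19) + N(157)) = (-7821 + 3041)*(-7*36*(-19) + 157*(-188 + 157)) = -4780*(-252*(-19) + 157*(-31)) = -4780*(4788 - 4867) = -4780*(-79) = 377620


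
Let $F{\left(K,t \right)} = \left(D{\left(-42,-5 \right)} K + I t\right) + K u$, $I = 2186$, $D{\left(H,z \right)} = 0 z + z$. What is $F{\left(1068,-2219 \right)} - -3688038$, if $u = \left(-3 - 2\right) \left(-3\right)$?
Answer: $-1152016$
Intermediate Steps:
$u = 15$ ($u = \left(-5\right) \left(-3\right) = 15$)
$D{\left(H,z \right)} = z$ ($D{\left(H,z \right)} = 0 + z = z$)
$F{\left(K,t \right)} = 10 K + 2186 t$ ($F{\left(K,t \right)} = \left(- 5 K + 2186 t\right) + K 15 = \left(- 5 K + 2186 t\right) + 15 K = 10 K + 2186 t$)
$F{\left(1068,-2219 \right)} - -3688038 = \left(10 \cdot 1068 + 2186 \left(-2219\right)\right) - -3688038 = \left(10680 - 4850734\right) + 3688038 = -4840054 + 3688038 = -1152016$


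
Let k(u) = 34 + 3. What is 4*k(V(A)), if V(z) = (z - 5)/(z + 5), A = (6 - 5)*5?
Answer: 148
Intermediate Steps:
A = 5 (A = 1*5 = 5)
V(z) = (-5 + z)/(5 + z)
k(u) = 37
4*k(V(A)) = 4*37 = 148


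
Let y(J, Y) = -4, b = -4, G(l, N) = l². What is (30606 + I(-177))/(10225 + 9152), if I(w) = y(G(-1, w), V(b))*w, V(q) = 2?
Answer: 10438/6459 ≈ 1.6160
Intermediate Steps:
I(w) = -4*w
(30606 + I(-177))/(10225 + 9152) = (30606 - 4*(-177))/(10225 + 9152) = (30606 + 708)/19377 = 31314*(1/19377) = 10438/6459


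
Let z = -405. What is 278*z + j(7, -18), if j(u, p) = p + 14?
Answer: -112594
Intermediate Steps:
j(u, p) = 14 + p
278*z + j(7, -18) = 278*(-405) + (14 - 18) = -112590 - 4 = -112594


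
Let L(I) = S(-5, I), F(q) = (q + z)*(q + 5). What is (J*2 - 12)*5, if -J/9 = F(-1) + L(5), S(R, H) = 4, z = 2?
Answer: -780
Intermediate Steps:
F(q) = (2 + q)*(5 + q) (F(q) = (q + 2)*(q + 5) = (2 + q)*(5 + q))
L(I) = 4
J = -72 (J = -9*((10 + (-1)² + 7*(-1)) + 4) = -9*((10 + 1 - 7) + 4) = -9*(4 + 4) = -9*8 = -72)
(J*2 - 12)*5 = (-72*2 - 12)*5 = (-144 - 12)*5 = -156*5 = -780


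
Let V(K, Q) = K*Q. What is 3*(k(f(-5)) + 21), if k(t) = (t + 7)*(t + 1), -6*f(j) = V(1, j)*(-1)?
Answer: 793/12 ≈ 66.083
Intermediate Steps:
f(j) = j/6 (f(j) = -1*j*(-1)/6 = -j*(-1)/6 = -(-1)*j/6 = j/6)
k(t) = (1 + t)*(7 + t) (k(t) = (7 + t)*(1 + t) = (1 + t)*(7 + t))
3*(k(f(-5)) + 21) = 3*((7 + ((⅙)*(-5))² + 8*((⅙)*(-5))) + 21) = 3*((7 + (-⅚)² + 8*(-⅚)) + 21) = 3*((7 + 25/36 - 20/3) + 21) = 3*(37/36 + 21) = 3*(793/36) = 793/12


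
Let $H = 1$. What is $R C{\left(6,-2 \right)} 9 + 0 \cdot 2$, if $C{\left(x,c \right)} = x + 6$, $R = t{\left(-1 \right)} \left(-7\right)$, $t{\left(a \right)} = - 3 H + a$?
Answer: $3024$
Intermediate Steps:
$t{\left(a \right)} = -3 + a$ ($t{\left(a \right)} = \left(-3\right) 1 + a = -3 + a$)
$R = 28$ ($R = \left(-3 - 1\right) \left(-7\right) = \left(-4\right) \left(-7\right) = 28$)
$C{\left(x,c \right)} = 6 + x$
$R C{\left(6,-2 \right)} 9 + 0 \cdot 2 = 28 \left(6 + 6\right) 9 + 0 \cdot 2 = 28 \cdot 12 \cdot 9 + 0 = 28 \cdot 108 + 0 = 3024 + 0 = 3024$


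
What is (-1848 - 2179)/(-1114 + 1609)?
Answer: -4027/495 ≈ -8.1353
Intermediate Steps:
(-1848 - 2179)/(-1114 + 1609) = -4027/495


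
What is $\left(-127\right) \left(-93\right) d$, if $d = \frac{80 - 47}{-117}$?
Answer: $- \frac{43307}{13} \approx -3331.3$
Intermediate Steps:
$d = - \frac{11}{39}$ ($d = \left(80 - 47\right) \left(- \frac{1}{117}\right) = 33 \left(- \frac{1}{117}\right) = - \frac{11}{39} \approx -0.28205$)
$\left(-127\right) \left(-93\right) d = \left(-127\right) \left(-93\right) \left(- \frac{11}{39}\right) = 11811 \left(- \frac{11}{39}\right) = - \frac{43307}{13}$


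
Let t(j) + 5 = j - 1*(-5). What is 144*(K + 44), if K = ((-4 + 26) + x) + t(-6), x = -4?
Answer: 8064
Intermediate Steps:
t(j) = j (t(j) = -5 + (j - 1*(-5)) = -5 + (j + 5) = -5 + (5 + j) = j)
K = 12 (K = ((-4 + 26) - 4) - 6 = (22 - 4) - 6 = 18 - 6 = 12)
144*(K + 44) = 144*(12 + 44) = 144*56 = 8064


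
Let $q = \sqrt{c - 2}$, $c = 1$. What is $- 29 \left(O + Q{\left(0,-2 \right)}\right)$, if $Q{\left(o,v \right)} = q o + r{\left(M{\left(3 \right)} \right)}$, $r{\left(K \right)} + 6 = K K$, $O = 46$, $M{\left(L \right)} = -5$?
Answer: $-1885$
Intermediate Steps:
$r{\left(K \right)} = -6 + K^{2}$ ($r{\left(K \right)} = -6 + K K = -6 + K^{2}$)
$q = i$ ($q = \sqrt{1 - 2} = \sqrt{-1} = i \approx 1.0 i$)
$Q{\left(o,v \right)} = 19 + i o$ ($Q{\left(o,v \right)} = i o - \left(6 - \left(-5\right)^{2}\right) = i o + \left(-6 + 25\right) = i o + 19 = 19 + i o$)
$- 29 \left(O + Q{\left(0,-2 \right)}\right) = - 29 \left(46 + \left(19 + i 0\right)\right) = - 29 \left(46 + \left(19 + 0\right)\right) = - 29 \left(46 + 19\right) = \left(-29\right) 65 = -1885$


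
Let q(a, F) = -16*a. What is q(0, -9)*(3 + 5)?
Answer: 0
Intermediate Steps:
q(0, -9)*(3 + 5) = (-16*0)*(3 + 5) = 0*8 = 0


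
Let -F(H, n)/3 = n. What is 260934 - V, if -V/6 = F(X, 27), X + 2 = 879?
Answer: 260448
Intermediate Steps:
X = 877 (X = -2 + 879 = 877)
F(H, n) = -3*n
V = 486 (V = -(-18)*27 = -6*(-81) = 486)
260934 - V = 260934 - 1*486 = 260934 - 486 = 260448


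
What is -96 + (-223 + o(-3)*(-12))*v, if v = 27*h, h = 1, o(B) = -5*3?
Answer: -1257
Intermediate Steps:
o(B) = -15
v = 27 (v = 27*1 = 27)
-96 + (-223 + o(-3)*(-12))*v = -96 + (-223 - 15*(-12))*27 = -96 + (-223 + 180)*27 = -96 - 43*27 = -96 - 1161 = -1257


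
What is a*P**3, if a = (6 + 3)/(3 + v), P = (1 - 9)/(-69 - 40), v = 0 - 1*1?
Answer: 2304/1295029 ≈ 0.0017791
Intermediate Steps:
v = -1 (v = 0 - 1 = -1)
P = 8/109 (P = -8/(-109) = -8*(-1/109) = 8/109 ≈ 0.073395)
a = 9/2 (a = (6 + 3)/(3 - 1) = 9/2 ≈ 4.5000)
a*P**3 = 9*(8/109)**3/2 = (9/2)*(512/1295029) = 2304/1295029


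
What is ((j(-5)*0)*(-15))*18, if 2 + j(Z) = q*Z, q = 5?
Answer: 0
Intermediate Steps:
j(Z) = -2 + 5*Z
((j(-5)*0)*(-15))*18 = (((-2 + 5*(-5))*0)*(-15))*18 = (((-2 - 25)*0)*(-15))*18 = (-27*0*(-15))*18 = (0*(-15))*18 = 0*18 = 0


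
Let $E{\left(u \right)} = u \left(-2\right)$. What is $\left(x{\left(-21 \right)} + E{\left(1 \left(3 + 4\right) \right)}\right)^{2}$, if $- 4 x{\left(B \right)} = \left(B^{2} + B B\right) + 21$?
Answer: $\frac{919681}{16} \approx 57480.0$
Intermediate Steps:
$E{\left(u \right)} = - 2 u$
$x{\left(B \right)} = - \frac{21}{4} - \frac{B^{2}}{2}$ ($x{\left(B \right)} = - \frac{\left(B^{2} + B B\right) + 21}{4} = - \frac{\left(B^{2} + B^{2}\right) + 21}{4} = - \frac{2 B^{2} + 21}{4} = - \frac{21 + 2 B^{2}}{4} = - \frac{21}{4} - \frac{B^{2}}{2}$)
$\left(x{\left(-21 \right)} + E{\left(1 \left(3 + 4\right) \right)}\right)^{2} = \left(\left(- \frac{21}{4} - \frac{\left(-21\right)^{2}}{2}\right) - 2 \cdot 1 \left(3 + 4\right)\right)^{2} = \left(\left(- \frac{21}{4} - \frac{441}{2}\right) - 2 \cdot 1 \cdot 7\right)^{2} = \left(\left(- \frac{21}{4} - \frac{441}{2}\right) - 14\right)^{2} = \left(- \frac{903}{4} - 14\right)^{2} = \left(- \frac{959}{4}\right)^{2} = \frac{919681}{16}$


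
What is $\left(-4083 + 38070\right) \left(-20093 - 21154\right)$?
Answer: $-1401861789$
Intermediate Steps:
$\left(-4083 + 38070\right) \left(-20093 - 21154\right) = 33987 \left(-41247\right) = -1401861789$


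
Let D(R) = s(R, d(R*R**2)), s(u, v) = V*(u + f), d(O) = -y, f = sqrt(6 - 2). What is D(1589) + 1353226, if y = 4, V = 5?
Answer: 1361181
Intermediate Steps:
f = 2 (f = sqrt(4) = 2)
d(O) = -4 (d(O) = -1*4 = -4)
s(u, v) = 10 + 5*u (s(u, v) = 5*(u + 2) = 5*(2 + u) = 10 + 5*u)
D(R) = 10 + 5*R
D(1589) + 1353226 = (10 + 5*1589) + 1353226 = (10 + 7945) + 1353226 = 7955 + 1353226 = 1361181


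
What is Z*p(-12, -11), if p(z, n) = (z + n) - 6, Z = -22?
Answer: 638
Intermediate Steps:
p(z, n) = -6 + n + z (p(z, n) = (n + z) - 6 = -6 + n + z)
Z*p(-12, -11) = -22*(-6 - 11 - 12) = -22*(-29) = 638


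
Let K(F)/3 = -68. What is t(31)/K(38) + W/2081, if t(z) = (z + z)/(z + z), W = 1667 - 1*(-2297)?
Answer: 806575/424524 ≈ 1.9000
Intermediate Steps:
W = 3964 (W = 1667 + 2297 = 3964)
K(F) = -204 (K(F) = 3*(-68) = -204)
t(z) = 1 (t(z) = (2*z)/((2*z)) = (2*z)*(1/(2*z)) = 1)
t(31)/K(38) + W/2081 = 1/(-204) + 3964/2081 = 1*(-1/204) + 3964*(1/2081) = -1/204 + 3964/2081 = 806575/424524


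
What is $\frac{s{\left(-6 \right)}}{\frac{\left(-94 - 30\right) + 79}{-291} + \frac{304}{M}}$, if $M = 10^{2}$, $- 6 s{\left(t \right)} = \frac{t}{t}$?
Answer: $- \frac{2425}{46482} \approx -0.052171$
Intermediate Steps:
$s{\left(t \right)} = - \frac{1}{6}$ ($s{\left(t \right)} = - \frac{t \frac{1}{t}}{6} = \left(- \frac{1}{6}\right) 1 = - \frac{1}{6}$)
$M = 100$
$\frac{s{\left(-6 \right)}}{\frac{\left(-94 - 30\right) + 79}{-291} + \frac{304}{M}} = - \frac{1}{6 \left(\frac{\left(-94 - 30\right) + 79}{-291} + \frac{304}{100}\right)} = - \frac{1}{6 \left(\left(-124 + 79\right) \left(- \frac{1}{291}\right) + 304 \cdot \frac{1}{100}\right)} = - \frac{1}{6 \left(\left(-45\right) \left(- \frac{1}{291}\right) + \frac{76}{25}\right)} = - \frac{1}{6 \left(\frac{15}{97} + \frac{76}{25}\right)} = - \frac{1}{6 \cdot \frac{7747}{2425}} = \left(- \frac{1}{6}\right) \frac{2425}{7747} = - \frac{2425}{46482}$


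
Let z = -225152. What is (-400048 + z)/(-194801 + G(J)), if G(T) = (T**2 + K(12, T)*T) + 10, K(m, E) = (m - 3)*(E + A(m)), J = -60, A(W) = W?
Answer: 625200/165271 ≈ 3.7829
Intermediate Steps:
K(m, E) = (-3 + m)*(E + m) (K(m, E) = (m - 3)*(E + m) = (-3 + m)*(E + m))
G(T) = 10 + T**2 + T*(108 + 9*T) (G(T) = (T**2 + (12**2 - 3*T - 3*12 + T*12)*T) + 10 = (T**2 + (144 - 3*T - 36 + 12*T)*T) + 10 = (T**2 + (108 + 9*T)*T) + 10 = (T**2 + T*(108 + 9*T)) + 10 = 10 + T**2 + T*(108 + 9*T))
(-400048 + z)/(-194801 + G(J)) = (-400048 - 225152)/(-194801 + (10 + 10*(-60)**2 + 108*(-60))) = -625200/(-194801 + (10 + 10*3600 - 6480)) = -625200/(-194801 + (10 + 36000 - 6480)) = -625200/(-194801 + 29530) = -625200/(-165271) = -625200*(-1/165271) = 625200/165271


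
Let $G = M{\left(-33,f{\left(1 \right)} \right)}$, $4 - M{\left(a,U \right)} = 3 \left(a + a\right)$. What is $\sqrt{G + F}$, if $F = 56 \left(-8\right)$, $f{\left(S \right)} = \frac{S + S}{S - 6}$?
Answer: $i \sqrt{246} \approx 15.684 i$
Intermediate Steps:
$f{\left(S \right)} = \frac{2 S}{-6 + S}$
$M{\left(a,U \right)} = 4 - 6 a$ ($M{\left(a,U \right)} = 4 - 3 \left(a + a\right) = 4 - 3 \cdot 2 a = 4 - 6 a$)
$F = -448$
$G = 202$ ($G = 4 - -198 = 4 + 198 = 202$)
$\sqrt{G + F} = \sqrt{202 - 448} = \sqrt{-246} = i \sqrt{246}$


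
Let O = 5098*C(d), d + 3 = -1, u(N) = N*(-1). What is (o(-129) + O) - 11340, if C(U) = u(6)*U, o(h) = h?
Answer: 110883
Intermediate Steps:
u(N) = -N
d = -4 (d = -3 - 1 = -4)
C(U) = -6*U (C(U) = (-1*6)*U = -6*U)
O = 122352 (O = 5098*(-6*(-4)) = 5098*24 = 122352)
(o(-129) + O) - 11340 = (-129 + 122352) - 11340 = 122223 - 11340 = 110883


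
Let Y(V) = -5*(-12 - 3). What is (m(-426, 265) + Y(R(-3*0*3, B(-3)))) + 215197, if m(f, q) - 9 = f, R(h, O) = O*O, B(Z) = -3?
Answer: 214855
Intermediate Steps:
R(h, O) = O²
m(f, q) = 9 + f
Y(V) = 75 (Y(V) = -5*(-15) = 75)
(m(-426, 265) + Y(R(-3*0*3, B(-3)))) + 215197 = ((9 - 426) + 75) + 215197 = (-417 + 75) + 215197 = -342 + 215197 = 214855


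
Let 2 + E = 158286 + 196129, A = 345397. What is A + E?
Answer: 699810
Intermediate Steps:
E = 354413 (E = -2 + (158286 + 196129) = -2 + 354415 = 354413)
A + E = 345397 + 354413 = 699810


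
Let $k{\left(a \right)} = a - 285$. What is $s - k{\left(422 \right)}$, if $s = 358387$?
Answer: $358250$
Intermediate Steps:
$k{\left(a \right)} = -285 + a$
$s - k{\left(422 \right)} = 358387 - \left(-285 + 422\right) = 358387 - 137 = 358250$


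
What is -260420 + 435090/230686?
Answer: -30037406515/115343 ≈ -2.6042e+5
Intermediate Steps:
-260420 + 435090/230686 = -260420 + 435090*(1/230686) = -260420 + 217545/115343 = -30037406515/115343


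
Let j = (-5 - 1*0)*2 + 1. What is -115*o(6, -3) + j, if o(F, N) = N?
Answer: 336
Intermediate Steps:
j = -9 (j = (-5 + 0)*2 + 1 = -5*2 + 1 = -10 + 1 = -9)
-115*o(6, -3) + j = -115*(-3) - 9 = 345 - 9 = 336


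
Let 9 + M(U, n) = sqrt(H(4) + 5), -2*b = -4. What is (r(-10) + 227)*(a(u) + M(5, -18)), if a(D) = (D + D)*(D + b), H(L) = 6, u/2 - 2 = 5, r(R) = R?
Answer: 95263 + 217*sqrt(11) ≈ 95983.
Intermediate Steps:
b = 2 (b = -1/2*(-4) = 2)
u = 14 (u = 4 + 2*5 = 4 + 10 = 14)
M(U, n) = -9 + sqrt(11) (M(U, n) = -9 + sqrt(6 + 5) = -9 + sqrt(11))
a(D) = 2*D*(2 + D) (a(D) = (D + D)*(D + 2) = (2*D)*(2 + D) = 2*D*(2 + D))
(r(-10) + 227)*(a(u) + M(5, -18)) = (-10 + 227)*(2*14*(2 + 14) + (-9 + sqrt(11))) = 217*(2*14*16 + (-9 + sqrt(11))) = 217*(448 + (-9 + sqrt(11))) = 217*(439 + sqrt(11)) = 95263 + 217*sqrt(11)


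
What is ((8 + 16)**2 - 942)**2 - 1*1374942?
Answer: -1240986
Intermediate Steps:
((8 + 16)**2 - 942)**2 - 1*1374942 = (24**2 - 942)**2 - 1374942 = (576 - 942)**2 - 1374942 = (-366)**2 - 1374942 = 133956 - 1374942 = -1240986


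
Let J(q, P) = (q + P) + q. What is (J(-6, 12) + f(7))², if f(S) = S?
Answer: 49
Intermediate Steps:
J(q, P) = P + 2*q (J(q, P) = (P + q) + q = P + 2*q)
(J(-6, 12) + f(7))² = ((12 + 2*(-6)) + 7)² = ((12 - 12) + 7)² = (0 + 7)² = 7² = 49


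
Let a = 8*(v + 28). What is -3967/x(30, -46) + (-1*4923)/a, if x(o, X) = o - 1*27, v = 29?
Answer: -607907/456 ≈ -1333.1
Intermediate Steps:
x(o, X) = -27 + o (x(o, X) = o - 27 = -27 + o)
a = 456 (a = 8*(29 + 28) = 8*57 = 456)
-3967/x(30, -46) + (-1*4923)/a = -3967/(-27 + 30) - 1*4923/456 = -3967/3 - 4923*1/456 = -3967*1/3 - 1641/152 = -3967/3 - 1641/152 = -607907/456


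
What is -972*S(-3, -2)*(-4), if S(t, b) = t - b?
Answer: -3888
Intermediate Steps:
-972*S(-3, -2)*(-4) = -972*(-3 - 1*(-2))*(-4) = -972*(-3 + 2)*(-4) = -(-972)*(-4) = -972*4 = -3888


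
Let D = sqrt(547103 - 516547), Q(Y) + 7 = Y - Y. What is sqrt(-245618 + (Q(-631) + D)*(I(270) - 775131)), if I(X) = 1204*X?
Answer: sqrt(2904739 - 900102*sqrt(7639)) ≈ 8704.3*I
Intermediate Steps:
Q(Y) = -7 (Q(Y) = -7 + (Y - Y) = -7 + 0 = -7)
D = 2*sqrt(7639) (D = sqrt(30556) = 2*sqrt(7639) ≈ 174.80)
sqrt(-245618 + (Q(-631) + D)*(I(270) - 775131)) = sqrt(-245618 + (-7 + 2*sqrt(7639))*(1204*270 - 775131)) = sqrt(-245618 + (-7 + 2*sqrt(7639))*(325080 - 775131)) = sqrt(-245618 + (-7 + 2*sqrt(7639))*(-450051)) = sqrt(-245618 + (3150357 - 900102*sqrt(7639))) = sqrt(2904739 - 900102*sqrt(7639))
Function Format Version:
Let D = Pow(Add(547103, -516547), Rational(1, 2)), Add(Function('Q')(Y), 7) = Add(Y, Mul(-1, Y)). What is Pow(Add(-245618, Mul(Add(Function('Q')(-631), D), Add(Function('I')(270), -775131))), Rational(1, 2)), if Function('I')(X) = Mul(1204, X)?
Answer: Pow(Add(2904739, Mul(-900102, Pow(7639, Rational(1, 2)))), Rational(1, 2)) ≈ Mul(8704.3, I)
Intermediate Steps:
Function('Q')(Y) = -7 (Function('Q')(Y) = Add(-7, Add(Y, Mul(-1, Y))) = Add(-7, 0) = -7)
D = Mul(2, Pow(7639, Rational(1, 2))) (D = Pow(30556, Rational(1, 2)) = Mul(2, Pow(7639, Rational(1, 2))) ≈ 174.80)
Pow(Add(-245618, Mul(Add(Function('Q')(-631), D), Add(Function('I')(270), -775131))), Rational(1, 2)) = Pow(Add(-245618, Mul(Add(-7, Mul(2, Pow(7639, Rational(1, 2)))), Add(Mul(1204, 270), -775131))), Rational(1, 2)) = Pow(Add(-245618, Mul(Add(-7, Mul(2, Pow(7639, Rational(1, 2)))), Add(325080, -775131))), Rational(1, 2)) = Pow(Add(-245618, Mul(Add(-7, Mul(2, Pow(7639, Rational(1, 2)))), -450051)), Rational(1, 2)) = Pow(Add(-245618, Add(3150357, Mul(-900102, Pow(7639, Rational(1, 2))))), Rational(1, 2)) = Pow(Add(2904739, Mul(-900102, Pow(7639, Rational(1, 2)))), Rational(1, 2))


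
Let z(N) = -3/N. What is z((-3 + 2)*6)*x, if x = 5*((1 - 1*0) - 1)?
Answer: 0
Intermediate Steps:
x = 0 (x = 5*((1 + 0) - 1) = 5*(1 - 1) = 5*0 = 0)
z((-3 + 2)*6)*x = -3*1/(6*(-3 + 2))*0 = -3/((-1*6))*0 = -3/(-6)*0 = -3*(-1/6)*0 = (1/2)*0 = 0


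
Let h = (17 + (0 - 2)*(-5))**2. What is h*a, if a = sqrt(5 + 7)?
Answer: 1458*sqrt(3) ≈ 2525.3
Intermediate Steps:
a = 2*sqrt(3) (a = sqrt(12) = 2*sqrt(3) ≈ 3.4641)
h = 729 (h = (17 - 2*(-5))**2 = (17 + 10)**2 = 27**2 = 729)
h*a = 729*(2*sqrt(3)) = 1458*sqrt(3)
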